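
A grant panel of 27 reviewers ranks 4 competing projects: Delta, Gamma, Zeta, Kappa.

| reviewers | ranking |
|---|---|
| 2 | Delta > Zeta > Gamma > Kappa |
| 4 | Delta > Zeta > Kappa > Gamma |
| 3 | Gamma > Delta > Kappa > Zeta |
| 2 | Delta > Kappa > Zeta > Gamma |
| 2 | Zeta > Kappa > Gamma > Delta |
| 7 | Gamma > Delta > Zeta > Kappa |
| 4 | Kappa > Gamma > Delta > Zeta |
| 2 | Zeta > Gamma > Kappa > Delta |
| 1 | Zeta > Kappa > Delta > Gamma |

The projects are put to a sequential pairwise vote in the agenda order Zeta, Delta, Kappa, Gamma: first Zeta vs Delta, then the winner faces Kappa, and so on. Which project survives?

Gamma

Round 1: Zeta vs Delta — 5–22, Delta advances.
Round 2: Delta vs Kappa — 18–9, Delta advances.
Round 3: Delta vs Gamma — 9–18, Gamma advances.
Gamma survives the agenda.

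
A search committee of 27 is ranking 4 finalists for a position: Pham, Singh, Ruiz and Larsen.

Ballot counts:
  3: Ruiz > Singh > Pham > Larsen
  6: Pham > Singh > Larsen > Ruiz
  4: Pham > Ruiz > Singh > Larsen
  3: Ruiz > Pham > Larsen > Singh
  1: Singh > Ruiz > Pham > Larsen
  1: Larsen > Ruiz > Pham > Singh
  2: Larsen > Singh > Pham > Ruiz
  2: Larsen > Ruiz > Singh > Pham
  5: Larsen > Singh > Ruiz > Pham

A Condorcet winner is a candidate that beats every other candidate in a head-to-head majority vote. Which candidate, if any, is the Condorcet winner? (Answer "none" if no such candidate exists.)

none

Head-to-head results (27 committee members):
Pham vs Singh: Pham preferred on 6+4+3+1 = 14 ballots; Pham wins 14–13.
Pham–Ruiz: Ruiz 15–12.
Pham vs Larsen: Pham, 17–10.
Singh vs Ruiz: Singh wins 14–13.
Singh–Larsen: Singh 14–13.
Ruiz vs Larsen: Larsen wins 16–11.
No candidate is unbeaten: Pham loses to Ruiz; Singh loses to Pham; Ruiz loses to Singh; Larsen loses to Pham. In particular Pham → Singh → Ruiz → Pham is a majority cycle — no Condorcet winner exists.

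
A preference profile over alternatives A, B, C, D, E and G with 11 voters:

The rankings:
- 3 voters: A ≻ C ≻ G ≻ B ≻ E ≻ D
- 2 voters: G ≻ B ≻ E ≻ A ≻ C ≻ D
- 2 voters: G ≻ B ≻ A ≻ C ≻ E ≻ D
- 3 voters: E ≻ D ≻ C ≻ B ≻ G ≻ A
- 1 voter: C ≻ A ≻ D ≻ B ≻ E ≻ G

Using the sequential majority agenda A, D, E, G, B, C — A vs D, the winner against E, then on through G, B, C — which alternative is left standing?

Round 1: A vs D — 8–3, A advances.
Round 2: A vs E — 6–5, A advances.
Round 3: A vs G — 4–7, G advances.
Round 4: G vs B — 7–4, G advances.
Round 5: G vs C — 4–7, C advances.
C survives the agenda.

C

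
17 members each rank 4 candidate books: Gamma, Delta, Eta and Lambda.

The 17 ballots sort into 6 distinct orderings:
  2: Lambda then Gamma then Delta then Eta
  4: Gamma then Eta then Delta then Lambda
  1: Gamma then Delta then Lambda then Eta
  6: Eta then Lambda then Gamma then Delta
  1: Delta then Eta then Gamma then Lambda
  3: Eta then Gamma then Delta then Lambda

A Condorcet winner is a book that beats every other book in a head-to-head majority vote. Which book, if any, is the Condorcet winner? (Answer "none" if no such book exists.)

Pairwise majorities:
Gamma vs Delta: 16 to 1, Gamma.
Gamma vs Eta: Gamma preferred on 2+4+1 = 7 ballots; Eta wins 10–7.
Gamma vs Lambda: Gamma is ranked higher on 4+1+1+3 = 9 ballots, Lambda on 8. Gamma wins 9–8.
Delta vs Eta: 4 to 13, Eta.
Delta vs Lambda: 9 to 8, Delta.
Eta vs Lambda: 14 to 3, Eta.
Eta defeats every rival head-to-head and is the Condorcet winner.

Eta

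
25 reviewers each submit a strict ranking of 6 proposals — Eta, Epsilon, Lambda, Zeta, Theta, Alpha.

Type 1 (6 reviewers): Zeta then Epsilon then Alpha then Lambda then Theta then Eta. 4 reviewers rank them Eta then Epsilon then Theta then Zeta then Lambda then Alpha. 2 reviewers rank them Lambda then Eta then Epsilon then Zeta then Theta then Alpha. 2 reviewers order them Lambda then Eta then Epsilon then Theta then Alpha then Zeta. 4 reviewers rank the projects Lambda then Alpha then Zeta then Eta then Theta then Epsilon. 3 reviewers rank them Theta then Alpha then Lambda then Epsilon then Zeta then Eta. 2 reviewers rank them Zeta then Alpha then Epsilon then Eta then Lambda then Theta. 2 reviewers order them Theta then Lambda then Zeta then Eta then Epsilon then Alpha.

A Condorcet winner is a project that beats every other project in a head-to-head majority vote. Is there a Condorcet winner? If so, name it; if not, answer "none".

Head-to-head results (25 reviewers):
Eta vs Epsilon: 14 to 11, Eta.
Eta vs Lambda: Eta is ranked higher on 4+2 = 6 ballots, Lambda on 19. Lambda wins 19–6.
Eta vs Zeta: 8 to 17, Zeta.
Eta vs Theta: Eta is ranked higher on 4+2+2+4+2 = 14 ballots, Theta on 11. Eta wins 14–11.
Eta vs Alpha: 10 to 15, Alpha.
Epsilon vs Lambda: Epsilon preferred on 6+4+2 = 12 ballots; Lambda wins 13–12.
Epsilon vs Zeta: 4+2+2+3 = 11 for Epsilon, 14 for Zeta — Zeta by 14–11.
Epsilon vs Theta: Epsilon is ranked higher on 6+4+2+2+2 = 16 ballots, Theta on 9. Epsilon wins 16–9.
Epsilon vs Alpha: Epsilon preferred on 6+4+2+2+2 = 16 ballots; Epsilon wins 16–9.
Lambda vs Zeta: Lambda is ranked higher on 2+2+4+3+2 = 13 ballots, Zeta on 12. Lambda wins 13–12.
Lambda vs Theta: Lambda preferred on 6+2+2+4+2 = 16 ballots; Lambda wins 16–9.
Lambda vs Alpha: Lambda preferred on 4+2+2+4+2 = 14 ballots; Lambda wins 14–11.
Zeta vs Theta: 14 to 11, Zeta.
Zeta vs Alpha: 16 to 9, Zeta.
Theta vs Alpha: Theta preferred on 4+2+2+3+2 = 13 ballots; Theta wins 13–12.
Lambda wins every pairwise contest, so Lambda is the Condorcet winner.

Lambda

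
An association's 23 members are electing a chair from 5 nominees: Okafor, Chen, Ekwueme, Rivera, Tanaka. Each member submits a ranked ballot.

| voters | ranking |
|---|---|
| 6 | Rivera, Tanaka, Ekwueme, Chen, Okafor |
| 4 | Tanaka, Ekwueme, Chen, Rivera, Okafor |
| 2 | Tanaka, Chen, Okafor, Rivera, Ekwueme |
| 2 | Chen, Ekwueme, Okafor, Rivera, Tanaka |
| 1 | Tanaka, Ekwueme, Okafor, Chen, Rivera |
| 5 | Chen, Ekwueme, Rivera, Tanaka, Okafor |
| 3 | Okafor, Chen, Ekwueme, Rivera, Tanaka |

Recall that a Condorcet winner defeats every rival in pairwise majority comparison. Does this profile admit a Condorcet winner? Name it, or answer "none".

Pairwise majorities:
Okafor vs Chen: 4 to 19, Chen.
Okafor vs Ekwueme: Okafor preferred on 2+3 = 5 ballots; Ekwueme wins 18–5.
Okafor vs Rivera: 8 to 15, Rivera.
Okafor vs Tanaka: 5 to 18, Tanaka.
Chen vs Ekwueme: Chen preferred on 2+2+5+3 = 12 ballots; Chen wins 12–11.
Chen vs Rivera: 4+2+2+1+5+3 = 17 for Chen, 6 for Rivera — Chen by 17–6.
Chen vs Tanaka: Chen is ranked higher on 2+5+3 = 10 ballots, Tanaka on 13. Tanaka wins 13–10.
Ekwueme vs Rivera: 4+2+1+5+3 = 15 for Ekwueme, 8 for Rivera — Ekwueme by 15–8.
Ekwueme vs Tanaka: 10 to 13, Tanaka.
Rivera vs Tanaka: Rivera preferred on 6+2+5+3 = 16 ballots; Rivera wins 16–7.
Every candidate loses at least once (Okafor loses to Chen; Chen loses to Tanaka; Ekwueme loses to Chen; Rivera loses to Chen; Tanaka loses to Rivera). The majority relation contains the cycle Chen → Rivera → Tanaka → Chen, so there is no Condorcet winner.

none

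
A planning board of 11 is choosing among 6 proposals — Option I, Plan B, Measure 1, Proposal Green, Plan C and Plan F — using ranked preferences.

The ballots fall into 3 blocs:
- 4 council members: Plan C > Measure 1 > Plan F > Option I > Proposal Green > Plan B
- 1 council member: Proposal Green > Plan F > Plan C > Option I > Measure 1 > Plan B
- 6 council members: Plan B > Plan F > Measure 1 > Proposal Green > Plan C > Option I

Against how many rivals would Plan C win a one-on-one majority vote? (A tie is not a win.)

1

Plan C against each rival (11 council members):
Plan C vs Option I: Plan C wins 11–0.
Plan C vs Plan B: 5 to 6, Plan B.
Plan C vs Measure 1: Plan C is ranked higher on 4+1 = 5 ballots, Measure 1 on 6. Measure 1 wins 6–5.
Plan C vs Proposal Green: 4 to 7, Proposal Green.
Plan C vs Plan F: Plan F wins 7–4.
Plan C beats Option I; loses to Plan B, Measure 1, Proposal Green, Plan F — 1 pairwise win.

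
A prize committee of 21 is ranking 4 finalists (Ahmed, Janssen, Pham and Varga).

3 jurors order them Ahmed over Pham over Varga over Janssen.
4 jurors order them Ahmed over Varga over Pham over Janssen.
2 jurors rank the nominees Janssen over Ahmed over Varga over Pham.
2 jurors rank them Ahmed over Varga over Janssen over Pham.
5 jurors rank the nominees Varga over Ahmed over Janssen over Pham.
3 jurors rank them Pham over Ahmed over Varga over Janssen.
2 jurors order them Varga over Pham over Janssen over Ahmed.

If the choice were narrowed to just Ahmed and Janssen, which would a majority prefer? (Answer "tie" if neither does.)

Ahmed

Ballots ranking Ahmed above Janssen: 3 + 4 + 2 + 5 + 3 = 17.
Ballots ranking Janssen above Ahmed: 21 − 17 = 4.
Ahmed wins the head-to-head 17–4.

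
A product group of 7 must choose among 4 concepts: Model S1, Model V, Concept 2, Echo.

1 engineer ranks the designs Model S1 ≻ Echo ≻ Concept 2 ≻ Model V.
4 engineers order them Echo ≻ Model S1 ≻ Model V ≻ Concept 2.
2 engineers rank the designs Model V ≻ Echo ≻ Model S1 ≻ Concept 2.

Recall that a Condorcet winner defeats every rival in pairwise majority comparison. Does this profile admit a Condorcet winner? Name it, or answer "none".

Check each pair by majority over 7 ballots:
Model S1 vs Model V: 5 to 2, Model S1.
Model S1 vs Concept 2: Model S1 preferred on 1+4+2 = 7 ballots; Model S1 wins 7–0.
Model S1 vs Echo: Model S1 is ranked higher on 1 ballot, Echo on 6. Echo wins 6–1.
Model V vs Concept 2: Model V is ranked higher on 4+2 = 6 ballots, Concept 2 on 1. Model V wins 6–1.
Model V vs Echo: Model V preferred on 2 ballots; Echo wins 5–2.
Concept 2 vs Echo: 0 for Concept 2, 7 for Echo — Echo by 7–0.
Only Echo has no losses; Echo is the Condorcet winner.

Echo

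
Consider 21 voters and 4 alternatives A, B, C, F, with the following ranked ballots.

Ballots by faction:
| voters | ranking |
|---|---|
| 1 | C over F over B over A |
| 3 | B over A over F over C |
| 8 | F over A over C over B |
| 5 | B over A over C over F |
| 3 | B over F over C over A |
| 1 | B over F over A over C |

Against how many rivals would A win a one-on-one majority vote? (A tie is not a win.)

1

A against each rival (21 voters):
A–B: B 13–8.
A vs C: A, 17–4.
A–F: F 13–8.
A beats C; loses to B, F — 1 pairwise win.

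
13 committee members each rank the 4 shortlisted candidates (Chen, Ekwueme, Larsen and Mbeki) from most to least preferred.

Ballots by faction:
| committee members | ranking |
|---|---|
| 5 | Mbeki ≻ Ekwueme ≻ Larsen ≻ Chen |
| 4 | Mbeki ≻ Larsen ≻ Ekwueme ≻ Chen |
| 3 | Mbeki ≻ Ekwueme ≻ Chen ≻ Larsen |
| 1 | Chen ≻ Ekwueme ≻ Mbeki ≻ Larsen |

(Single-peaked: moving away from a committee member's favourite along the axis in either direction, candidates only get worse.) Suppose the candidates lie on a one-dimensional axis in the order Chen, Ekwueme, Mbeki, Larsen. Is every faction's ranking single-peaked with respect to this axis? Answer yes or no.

Axis positions: Chen=1, Ekwueme=2, Mbeki=3, Larsen=4.
Faction 1 (peak Mbeki at position 3): ranking walks positions 3-2-4-1, expanding outward from the peak — single-peaked.
Faction 2 (peak Mbeki at position 3): ranking walks positions 3-4-2-1, expanding outward from the peak — single-peaked.
Faction 3 (peak Mbeki at position 3): ranking walks positions 3-2-1-4, expanding outward from the peak — single-peaked.
Faction 4 (peak Chen at position 1): ranking walks positions 1-2-3-4, expanding outward from the peak — single-peaked.
Every ranking is single-peaked on this axis.

yes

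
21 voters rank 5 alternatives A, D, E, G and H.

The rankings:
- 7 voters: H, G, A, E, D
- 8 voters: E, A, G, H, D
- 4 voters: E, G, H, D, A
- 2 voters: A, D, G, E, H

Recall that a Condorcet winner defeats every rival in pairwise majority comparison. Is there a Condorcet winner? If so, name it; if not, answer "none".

E

Head-to-head results (21 voters):
A vs D: A wins 17–4.
A–E: E 12–9.
A vs G: G, 11–10.
A–H: H 11–10.
D vs E: E, 19–2.
D–G: G 19–2.
D–H: H 19–2.
E vs G: E, 12–9.
E vs H: E, 14–7.
G vs H: G, 14–7.
E wins every pairwise contest, so E is the Condorcet winner.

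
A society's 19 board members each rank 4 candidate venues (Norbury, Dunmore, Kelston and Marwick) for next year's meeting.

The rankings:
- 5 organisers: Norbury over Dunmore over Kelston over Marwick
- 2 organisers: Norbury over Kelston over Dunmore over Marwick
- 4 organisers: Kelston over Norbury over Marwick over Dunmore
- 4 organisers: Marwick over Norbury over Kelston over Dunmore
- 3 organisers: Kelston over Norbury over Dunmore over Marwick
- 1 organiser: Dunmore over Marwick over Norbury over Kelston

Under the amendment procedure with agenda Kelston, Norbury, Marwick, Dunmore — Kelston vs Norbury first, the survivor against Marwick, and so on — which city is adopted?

Round 1: Kelston vs Norbury — 7–12, Norbury advances.
Round 2: Norbury vs Marwick — 14–5, Norbury advances.
Round 3: Norbury vs Dunmore — 18–1, Norbury advances.
The agenda winner is Norbury.

Norbury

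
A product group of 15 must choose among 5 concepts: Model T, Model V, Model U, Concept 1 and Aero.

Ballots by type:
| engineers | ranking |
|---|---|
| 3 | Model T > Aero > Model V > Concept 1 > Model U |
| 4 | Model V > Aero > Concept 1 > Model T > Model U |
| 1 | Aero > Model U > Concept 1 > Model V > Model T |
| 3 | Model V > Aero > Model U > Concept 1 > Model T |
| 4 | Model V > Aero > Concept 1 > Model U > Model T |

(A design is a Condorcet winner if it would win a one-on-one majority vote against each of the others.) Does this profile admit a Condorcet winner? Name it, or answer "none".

Model V

Pairwise majorities:
Model T–Model V: Model V 12–3.
Model T vs Model U: Model U, 8–7.
Model T–Concept 1: Concept 1 12–3.
Model T vs Aero: 3 for Model T, 12 for Aero — Aero by 12–3.
Model V–Model U: Model V 14–1.
Model V vs Concept 1: Model V is ranked higher on 3+4+3+4 = 14 ballots, Concept 1 on 1. Model V wins 14–1.
Model V vs Aero: Model V, 11–4.
Model U–Concept 1: Concept 1 11–4.
Model U vs Aero: Aero wins 15–0.
Concept 1 vs Aero: 0 to 15, Aero.
Model V beats each of Model T, Model U, Concept 1, Aero — Model V is the Condorcet winner.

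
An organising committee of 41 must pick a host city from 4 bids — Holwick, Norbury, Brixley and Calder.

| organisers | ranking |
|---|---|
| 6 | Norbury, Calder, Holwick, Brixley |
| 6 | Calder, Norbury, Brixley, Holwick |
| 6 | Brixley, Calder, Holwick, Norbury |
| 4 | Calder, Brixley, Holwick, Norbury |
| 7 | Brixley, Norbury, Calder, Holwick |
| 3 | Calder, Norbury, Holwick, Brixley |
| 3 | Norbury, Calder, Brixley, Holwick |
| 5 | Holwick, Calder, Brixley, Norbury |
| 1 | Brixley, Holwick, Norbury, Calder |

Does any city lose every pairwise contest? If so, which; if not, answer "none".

Head-to-head results (41 organisers):
Holwick vs Norbury: Norbury wins 25–16.
Holwick vs Brixley: Brixley, 27–14.
Holwick vs Calder: Calder, 35–6.
Norbury vs Brixley: Norbury is ranked higher on 6+6+3+3 = 18 ballots, Brixley on 23. Brixley wins 23–18.
Norbury vs Calder: 6+7+3+1 = 17 for Norbury, 24 for Calder — Calder by 24–17.
Brixley vs Calder: Calder, 27–14.
Only Holwick has no wins; Holwick is the Condorcet loser.

Holwick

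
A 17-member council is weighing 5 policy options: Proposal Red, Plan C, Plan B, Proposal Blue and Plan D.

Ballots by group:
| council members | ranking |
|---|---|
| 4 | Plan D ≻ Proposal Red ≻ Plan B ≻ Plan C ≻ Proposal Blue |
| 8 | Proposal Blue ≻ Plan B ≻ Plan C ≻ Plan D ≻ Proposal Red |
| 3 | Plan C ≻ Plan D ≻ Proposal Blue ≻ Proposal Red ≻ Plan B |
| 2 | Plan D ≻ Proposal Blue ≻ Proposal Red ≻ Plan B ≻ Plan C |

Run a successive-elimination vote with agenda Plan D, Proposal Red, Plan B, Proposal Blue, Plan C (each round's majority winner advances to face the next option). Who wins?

Plan C

Round 1: Plan D vs Proposal Red — 17–0, Plan D advances.
Round 2: Plan D vs Plan B — 9–8, Plan D advances.
Round 3: Plan D vs Proposal Blue — 9–8, Plan D advances.
Round 4: Plan D vs Plan C — 6–11, Plan C advances.
The agenda winner is Plan C.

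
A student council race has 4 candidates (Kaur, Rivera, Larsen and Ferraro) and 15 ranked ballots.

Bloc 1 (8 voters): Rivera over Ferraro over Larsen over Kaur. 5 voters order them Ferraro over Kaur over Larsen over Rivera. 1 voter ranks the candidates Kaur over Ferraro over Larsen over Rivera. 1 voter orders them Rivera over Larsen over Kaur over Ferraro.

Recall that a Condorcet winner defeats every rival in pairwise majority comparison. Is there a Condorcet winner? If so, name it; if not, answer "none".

Rivera

Check each pair by majority over 15 ballots:
Kaur vs Rivera: Kaur preferred on 5+1 = 6 ballots; Rivera wins 9–6.
Kaur vs Larsen: Kaur preferred on 5+1 = 6 ballots; Larsen wins 9–6.
Kaur vs Ferraro: 1+1 = 2 for Kaur, 13 for Ferraro — Ferraro by 13–2.
Rivera vs Larsen: 9 to 6, Rivera.
Rivera vs Ferraro: Rivera is ranked higher on 8+1 = 9 ballots, Ferraro on 6. Rivera wins 9–6.
Larsen vs Ferraro: Larsen is ranked higher on 1 ballot, Ferraro on 14. Ferraro wins 14–1.
Only Rivera has no losses; Rivera is the Condorcet winner.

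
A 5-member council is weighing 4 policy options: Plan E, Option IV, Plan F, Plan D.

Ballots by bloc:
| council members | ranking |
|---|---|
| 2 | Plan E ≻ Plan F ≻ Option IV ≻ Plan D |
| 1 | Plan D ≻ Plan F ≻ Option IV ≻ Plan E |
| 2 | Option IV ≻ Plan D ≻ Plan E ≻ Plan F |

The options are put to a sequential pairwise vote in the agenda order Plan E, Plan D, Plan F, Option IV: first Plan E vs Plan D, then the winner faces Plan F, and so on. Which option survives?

Option IV

Round 1: Plan E vs Plan D — 2–3, Plan D advances.
Round 2: Plan D vs Plan F — 3–2, Plan D advances.
Round 3: Plan D vs Option IV — 1–4, Option IV advances.
The agenda winner is Option IV.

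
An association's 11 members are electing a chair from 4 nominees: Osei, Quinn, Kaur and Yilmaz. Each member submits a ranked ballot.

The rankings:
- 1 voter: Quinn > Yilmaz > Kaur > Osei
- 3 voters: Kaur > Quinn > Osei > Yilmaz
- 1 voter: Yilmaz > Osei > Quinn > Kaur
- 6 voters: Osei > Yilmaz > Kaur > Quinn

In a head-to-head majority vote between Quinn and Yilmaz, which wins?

Yilmaz

Ballots ranking Quinn above Yilmaz: 1 + 3 = 4.
Ballots ranking Yilmaz above Quinn: 11 − 4 = 7.
Yilmaz wins the head-to-head 7–4.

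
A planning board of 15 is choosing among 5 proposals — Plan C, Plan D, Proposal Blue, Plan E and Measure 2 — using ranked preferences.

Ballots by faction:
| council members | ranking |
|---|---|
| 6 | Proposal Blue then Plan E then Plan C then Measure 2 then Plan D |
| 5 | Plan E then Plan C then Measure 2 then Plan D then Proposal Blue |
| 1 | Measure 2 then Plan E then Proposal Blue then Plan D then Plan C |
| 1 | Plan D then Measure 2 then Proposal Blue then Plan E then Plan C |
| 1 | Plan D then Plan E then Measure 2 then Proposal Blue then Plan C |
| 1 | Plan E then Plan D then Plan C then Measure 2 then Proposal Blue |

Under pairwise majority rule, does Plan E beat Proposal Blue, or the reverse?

Plan E

Ballots ranking Plan E above Proposal Blue: 5 + 1 + 1 + 1 = 8.
Ballots ranking Proposal Blue above Plan E: 15 − 8 = 7.
Plan E wins the head-to-head 8–7.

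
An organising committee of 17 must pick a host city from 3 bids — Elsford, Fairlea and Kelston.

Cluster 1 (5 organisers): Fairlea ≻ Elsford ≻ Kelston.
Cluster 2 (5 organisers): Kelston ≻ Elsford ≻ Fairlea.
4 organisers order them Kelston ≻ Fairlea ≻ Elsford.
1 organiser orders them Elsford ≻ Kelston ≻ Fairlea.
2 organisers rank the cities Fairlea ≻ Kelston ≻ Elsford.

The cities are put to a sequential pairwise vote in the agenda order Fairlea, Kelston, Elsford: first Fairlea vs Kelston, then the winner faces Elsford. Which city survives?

Round 1: Fairlea vs Kelston — 7–10, Kelston advances.
Round 2: Kelston vs Elsford — 11–6, Kelston advances.
The agenda winner is Kelston.

Kelston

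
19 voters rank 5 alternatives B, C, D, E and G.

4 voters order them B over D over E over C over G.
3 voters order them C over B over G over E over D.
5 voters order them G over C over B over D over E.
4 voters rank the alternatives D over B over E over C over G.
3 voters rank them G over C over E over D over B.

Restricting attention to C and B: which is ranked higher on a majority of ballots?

Ballots ranking C above B: 3 + 5 + 3 = 11.
Ballots ranking B above C: 19 − 11 = 8.
C wins the head-to-head 11–8.

C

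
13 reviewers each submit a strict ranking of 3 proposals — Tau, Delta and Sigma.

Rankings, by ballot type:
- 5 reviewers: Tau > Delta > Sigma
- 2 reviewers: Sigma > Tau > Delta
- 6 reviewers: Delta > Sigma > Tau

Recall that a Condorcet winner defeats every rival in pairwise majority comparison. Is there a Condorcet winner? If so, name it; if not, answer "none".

none

Check each pair by majority over 13 ballots:
Tau vs Delta: Tau is ranked higher on 5+2 = 7 ballots, Delta on 6. Tau wins 7–6.
Tau vs Sigma: Tau preferred on 5 ballots; Sigma wins 8–5.
Delta vs Sigma: Delta is ranked higher on 5+6 = 11 ballots, Sigma on 2. Delta wins 11–2.
Each project drops at least one matchup (Tau loses to Sigma; Delta loses to Tau; Sigma loses to Delta); the cycle Tau → Delta → Sigma → Tau rules out a Condorcet winner.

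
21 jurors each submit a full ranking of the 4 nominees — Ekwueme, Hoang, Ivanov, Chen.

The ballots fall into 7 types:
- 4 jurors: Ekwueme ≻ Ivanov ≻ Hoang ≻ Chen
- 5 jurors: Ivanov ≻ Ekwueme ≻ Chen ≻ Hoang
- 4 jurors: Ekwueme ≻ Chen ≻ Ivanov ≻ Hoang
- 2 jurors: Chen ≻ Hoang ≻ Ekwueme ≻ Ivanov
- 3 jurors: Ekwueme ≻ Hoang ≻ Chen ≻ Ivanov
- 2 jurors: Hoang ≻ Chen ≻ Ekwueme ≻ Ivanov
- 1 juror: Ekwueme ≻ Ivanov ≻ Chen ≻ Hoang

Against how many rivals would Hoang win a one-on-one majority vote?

Hoang against each rival (21 jurors):
Hoang vs Ekwueme: Ekwueme wins 17–4.
Hoang vs Ivanov: Hoang preferred on 2+3+2 = 7 ballots; Ivanov wins 14–7.
Hoang vs Chen: Chen wins 12–9.
Hoang beats no one; loses to Ekwueme, Ivanov, Chen — 0 pairwise wins.

0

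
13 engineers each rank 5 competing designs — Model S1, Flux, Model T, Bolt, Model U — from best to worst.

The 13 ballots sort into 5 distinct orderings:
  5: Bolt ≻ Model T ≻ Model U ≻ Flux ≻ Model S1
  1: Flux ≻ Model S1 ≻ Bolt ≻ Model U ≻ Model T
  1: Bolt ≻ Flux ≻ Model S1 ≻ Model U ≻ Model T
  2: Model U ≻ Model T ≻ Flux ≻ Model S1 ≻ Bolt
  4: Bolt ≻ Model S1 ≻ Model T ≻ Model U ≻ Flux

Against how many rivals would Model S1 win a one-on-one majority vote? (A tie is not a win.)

0

Model S1 against each rival (13 engineers):
Model S1 vs Flux: Flux, 9–4.
Model S1 vs Model T: Model T wins 7–6.
Model S1 vs Bolt: Bolt wins 10–3.
Model S1–Model U: Model U 7–6.
Model S1 beats no one; loses to Flux, Model T, Bolt, Model U — 0 pairwise wins.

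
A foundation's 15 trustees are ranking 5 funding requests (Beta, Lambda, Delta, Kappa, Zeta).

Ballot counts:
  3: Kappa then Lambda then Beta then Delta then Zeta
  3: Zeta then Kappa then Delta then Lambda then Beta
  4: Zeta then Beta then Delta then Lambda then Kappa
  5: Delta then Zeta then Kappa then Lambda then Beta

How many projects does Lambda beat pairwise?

1

Lambda against each rival (15 reviewers):
Lambda vs Beta: Lambda is ranked higher on 3+3+5 = 11 ballots, Beta on 4. Lambda wins 11–4.
Lambda vs Delta: Delta wins 12–3.
Lambda vs Kappa: Kappa, 11–4.
Lambda vs Zeta: 3 to 12, Zeta.
Lambda beats Beta; loses to Delta, Kappa, Zeta — 1 pairwise win.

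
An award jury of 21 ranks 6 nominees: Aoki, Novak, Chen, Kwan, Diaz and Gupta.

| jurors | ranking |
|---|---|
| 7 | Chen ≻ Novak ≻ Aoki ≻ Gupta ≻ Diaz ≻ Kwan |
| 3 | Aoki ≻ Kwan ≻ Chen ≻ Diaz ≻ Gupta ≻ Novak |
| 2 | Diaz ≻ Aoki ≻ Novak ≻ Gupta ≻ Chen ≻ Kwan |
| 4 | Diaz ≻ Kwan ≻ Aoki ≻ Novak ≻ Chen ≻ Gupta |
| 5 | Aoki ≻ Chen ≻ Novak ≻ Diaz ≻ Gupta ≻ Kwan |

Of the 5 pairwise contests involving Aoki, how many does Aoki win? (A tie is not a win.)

Aoki against each rival (21 jurors):
Aoki vs Novak: Aoki, 14–7.
Aoki vs Chen: 3+2+4+5 = 14 for Aoki, 7 for Chen — Aoki by 14–7.
Aoki vs Kwan: 7+3+2+5 = 17 for Aoki, 4 for Kwan — Aoki by 17–4.
Aoki vs Diaz: 7+3+5 = 15 for Aoki, 6 for Diaz — Aoki by 15–6.
Aoki vs Gupta: 21 to 0, Aoki.
Aoki beats Novak, Chen, Kwan, Diaz, Gupta — 5 pairwise wins.

5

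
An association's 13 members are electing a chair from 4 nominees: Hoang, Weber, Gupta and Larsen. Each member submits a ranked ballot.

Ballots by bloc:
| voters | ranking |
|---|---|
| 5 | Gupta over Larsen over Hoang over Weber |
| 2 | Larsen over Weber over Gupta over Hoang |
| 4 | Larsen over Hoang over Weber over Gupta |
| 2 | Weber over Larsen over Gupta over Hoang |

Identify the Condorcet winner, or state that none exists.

Larsen

Head-to-head results (13 voters):
Hoang–Weber: Hoang 9–4.
Hoang–Gupta: Gupta 9–4.
Hoang vs Larsen: Larsen wins 13–0.
Weber–Gupta: Weber 8–5.
Weber–Larsen: Larsen 11–2.
Gupta–Larsen: Larsen 8–5.
Larsen wins every pairwise contest, so Larsen is the Condorcet winner.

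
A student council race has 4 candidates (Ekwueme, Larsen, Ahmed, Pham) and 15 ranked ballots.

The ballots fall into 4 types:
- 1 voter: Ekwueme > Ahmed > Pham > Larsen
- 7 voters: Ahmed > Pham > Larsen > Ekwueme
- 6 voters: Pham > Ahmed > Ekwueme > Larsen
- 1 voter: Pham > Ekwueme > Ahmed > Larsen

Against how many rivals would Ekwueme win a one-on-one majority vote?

1

Ekwueme against each rival (15 voters):
Ekwueme–Larsen: Ekwueme 8–7.
Ekwueme–Ahmed: Ahmed 13–2.
Ekwueme vs Pham: 1 to 14, Pham.
Ekwueme beats Larsen; loses to Ahmed, Pham — 1 pairwise win.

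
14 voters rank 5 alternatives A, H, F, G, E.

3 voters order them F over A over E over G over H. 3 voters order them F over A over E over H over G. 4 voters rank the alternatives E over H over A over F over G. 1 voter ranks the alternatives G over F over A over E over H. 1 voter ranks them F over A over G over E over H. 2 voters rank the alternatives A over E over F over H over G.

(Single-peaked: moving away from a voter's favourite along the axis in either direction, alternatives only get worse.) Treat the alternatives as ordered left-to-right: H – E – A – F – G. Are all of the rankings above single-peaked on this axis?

Axis positions: H=1, E=2, A=3, F=4, G=5.
Type 1 (peak F at position 4): ranking walks positions 4-3-2-5-1, expanding outward from the peak — single-peaked.
Type 2 (peak F at position 4): ranking walks positions 4-3-2-1-5, expanding outward from the peak — single-peaked.
Type 3 (peak E at position 2): ranking walks positions 2-1-3-4-5, expanding outward from the peak — single-peaked.
Type 4 (peak G at position 5): ranking walks positions 5-4-3-2-1, expanding outward from the peak — single-peaked.
Type 5 (peak F at position 4): ranking walks positions 4-3-5-2-1, expanding outward from the peak — single-peaked.
Type 6 (peak A at position 3): ranking walks positions 3-2-4-1-5, expanding outward from the peak — single-peaked.
Every ranking is single-peaked on this axis.

yes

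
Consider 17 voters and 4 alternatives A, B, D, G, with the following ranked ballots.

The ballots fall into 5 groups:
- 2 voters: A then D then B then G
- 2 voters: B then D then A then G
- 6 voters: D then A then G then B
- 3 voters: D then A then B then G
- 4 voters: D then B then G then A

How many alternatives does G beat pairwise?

G against each rival (17 voters):
G vs A: G preferred on 4 ballots; A wins 13–4.
G vs B: 6 to 11, B.
G vs D: D, 17–0.
G beats no one; loses to A, B, D — 0 pairwise wins.

0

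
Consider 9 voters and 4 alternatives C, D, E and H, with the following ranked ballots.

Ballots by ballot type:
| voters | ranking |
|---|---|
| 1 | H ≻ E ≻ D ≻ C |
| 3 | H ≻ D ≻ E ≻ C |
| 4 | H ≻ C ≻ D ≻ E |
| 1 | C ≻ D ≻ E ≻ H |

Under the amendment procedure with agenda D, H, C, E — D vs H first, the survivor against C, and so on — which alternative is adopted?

H

Round 1: D vs H — 1–8, H advances.
Round 2: H vs C — 8–1, H advances.
Round 3: H vs E — 8–1, H advances.
H survives the agenda.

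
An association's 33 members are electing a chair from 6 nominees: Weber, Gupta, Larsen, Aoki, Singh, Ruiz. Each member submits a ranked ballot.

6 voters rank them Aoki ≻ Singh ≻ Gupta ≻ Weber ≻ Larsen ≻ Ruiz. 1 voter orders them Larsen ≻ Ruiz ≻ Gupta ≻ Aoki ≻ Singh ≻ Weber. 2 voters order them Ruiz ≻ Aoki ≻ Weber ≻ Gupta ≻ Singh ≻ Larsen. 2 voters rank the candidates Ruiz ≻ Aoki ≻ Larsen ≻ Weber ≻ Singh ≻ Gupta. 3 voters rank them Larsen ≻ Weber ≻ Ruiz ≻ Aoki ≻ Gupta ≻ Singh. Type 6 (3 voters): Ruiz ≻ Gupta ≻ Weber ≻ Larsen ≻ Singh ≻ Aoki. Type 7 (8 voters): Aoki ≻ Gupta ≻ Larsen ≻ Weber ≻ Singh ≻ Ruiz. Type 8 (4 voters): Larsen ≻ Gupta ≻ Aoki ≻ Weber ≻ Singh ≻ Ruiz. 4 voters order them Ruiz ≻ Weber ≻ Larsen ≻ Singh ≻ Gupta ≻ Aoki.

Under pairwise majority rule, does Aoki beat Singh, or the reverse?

Ballots ranking Aoki above Singh: 6 + 1 + 2 + 2 + 3 + 8 + 4 = 26.
Ballots ranking Singh above Aoki: 33 − 26 = 7.
Aoki wins the head-to-head 26–7.

Aoki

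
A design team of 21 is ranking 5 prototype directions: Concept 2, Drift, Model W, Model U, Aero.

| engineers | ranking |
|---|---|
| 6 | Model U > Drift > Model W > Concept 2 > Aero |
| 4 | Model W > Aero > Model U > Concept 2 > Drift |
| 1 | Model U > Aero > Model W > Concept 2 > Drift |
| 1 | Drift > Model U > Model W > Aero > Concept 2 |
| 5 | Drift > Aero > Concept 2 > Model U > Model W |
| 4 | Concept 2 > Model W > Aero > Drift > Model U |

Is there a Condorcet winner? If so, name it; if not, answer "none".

Pairwise majorities:
Concept 2–Drift: Drift 12–9.
Concept 2–Model W: Model W 12–9.
Concept 2–Model U: Model U 12–9.
Concept 2 vs Aero: Aero wins 11–10.
Drift vs Model W: Drift, 12–9.
Drift vs Model U: Model U, 11–10.
Drift vs Aero: Drift, 12–9.
Model W vs Model U: Model U, 13–8.
Model W vs Aero: Model W wins 15–6.
Model U–Aero: Aero 13–8.
Each design drops at least one matchup (Concept 2 loses to Drift; Drift loses to Model U; Model W loses to Drift; Model U loses to Aero; Aero loses to Drift); the cycle Drift → Aero → Model U → Drift rules out a Condorcet winner.

none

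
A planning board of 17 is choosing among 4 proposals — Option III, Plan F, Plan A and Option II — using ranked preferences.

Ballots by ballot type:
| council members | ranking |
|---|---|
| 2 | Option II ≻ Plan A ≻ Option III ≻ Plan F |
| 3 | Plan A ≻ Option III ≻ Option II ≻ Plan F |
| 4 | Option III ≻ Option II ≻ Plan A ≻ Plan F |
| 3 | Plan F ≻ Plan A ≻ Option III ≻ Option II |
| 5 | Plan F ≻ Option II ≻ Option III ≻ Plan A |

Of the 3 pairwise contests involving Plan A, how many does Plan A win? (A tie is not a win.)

1

Plan A against each rival (17 council members):
Plan A vs Option III: Option III, 9–8.
Plan A vs Plan F: Plan A, 9–8.
Plan A vs Option II: 6 to 11, Option II.
Plan A beats Plan F; loses to Option III, Option II — 1 pairwise win.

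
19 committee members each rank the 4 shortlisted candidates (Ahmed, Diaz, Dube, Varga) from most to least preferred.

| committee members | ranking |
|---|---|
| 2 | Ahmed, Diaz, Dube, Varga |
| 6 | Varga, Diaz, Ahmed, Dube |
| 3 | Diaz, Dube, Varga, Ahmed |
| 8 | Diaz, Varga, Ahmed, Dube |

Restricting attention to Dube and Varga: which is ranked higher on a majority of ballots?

Varga

Ballots ranking Dube above Varga: 2 + 3 = 5.
Ballots ranking Varga above Dube: 19 − 5 = 14.
Varga wins the head-to-head 14–5.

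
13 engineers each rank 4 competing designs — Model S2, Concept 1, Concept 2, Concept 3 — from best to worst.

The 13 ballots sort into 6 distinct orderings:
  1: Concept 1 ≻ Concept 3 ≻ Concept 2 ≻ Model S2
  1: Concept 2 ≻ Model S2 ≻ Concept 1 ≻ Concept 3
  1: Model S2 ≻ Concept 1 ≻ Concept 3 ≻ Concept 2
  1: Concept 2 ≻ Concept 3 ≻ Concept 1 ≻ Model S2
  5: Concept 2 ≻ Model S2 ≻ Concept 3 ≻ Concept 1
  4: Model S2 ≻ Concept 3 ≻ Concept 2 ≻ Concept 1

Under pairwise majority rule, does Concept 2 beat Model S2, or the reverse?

Ballots ranking Concept 2 above Model S2: 1 + 1 + 1 + 5 = 8.
Ballots ranking Model S2 above Concept 2: 13 − 8 = 5.
Concept 2 wins the head-to-head 8–5.

Concept 2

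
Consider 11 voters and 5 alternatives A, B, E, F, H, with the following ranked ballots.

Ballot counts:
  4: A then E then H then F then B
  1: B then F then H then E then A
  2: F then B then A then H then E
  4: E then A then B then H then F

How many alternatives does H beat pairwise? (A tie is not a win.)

1

H against each rival (11 voters):
H vs A: 1 to 10, A.
H–B: B 7–4.
H vs E: E wins 8–3.
H vs F: H preferred on 4+4 = 8 ballots; H wins 8–3.
H beats F; loses to A, B, E — 1 pairwise win.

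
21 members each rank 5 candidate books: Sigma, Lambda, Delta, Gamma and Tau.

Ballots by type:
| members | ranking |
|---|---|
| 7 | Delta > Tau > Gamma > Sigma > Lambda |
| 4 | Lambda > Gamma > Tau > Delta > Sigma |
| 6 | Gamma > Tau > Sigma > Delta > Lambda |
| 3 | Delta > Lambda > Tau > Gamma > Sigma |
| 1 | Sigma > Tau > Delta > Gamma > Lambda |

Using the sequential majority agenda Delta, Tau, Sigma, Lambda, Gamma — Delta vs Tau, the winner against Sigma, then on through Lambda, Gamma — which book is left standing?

Round 1: Delta vs Tau — 10–11, Tau advances.
Round 2: Tau vs Sigma — 20–1, Tau advances.
Round 3: Tau vs Lambda — 14–7, Tau advances.
Round 4: Tau vs Gamma — 11–10, Tau advances.
The agenda winner is Tau.

Tau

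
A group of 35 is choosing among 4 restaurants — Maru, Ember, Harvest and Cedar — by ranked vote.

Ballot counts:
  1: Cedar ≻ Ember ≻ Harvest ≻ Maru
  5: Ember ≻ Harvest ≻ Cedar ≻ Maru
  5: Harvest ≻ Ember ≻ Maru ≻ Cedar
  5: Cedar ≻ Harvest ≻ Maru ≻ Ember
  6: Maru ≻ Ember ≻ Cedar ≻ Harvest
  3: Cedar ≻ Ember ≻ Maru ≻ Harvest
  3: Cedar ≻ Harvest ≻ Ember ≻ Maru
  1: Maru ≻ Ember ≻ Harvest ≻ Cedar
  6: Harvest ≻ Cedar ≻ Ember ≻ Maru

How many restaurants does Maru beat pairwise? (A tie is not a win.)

0

Maru against each rival (35 friends):
Maru vs Ember: Maru preferred on 5+6+1 = 12 ballots; Ember wins 23–12.
Maru vs Harvest: Harvest, 25–10.
Maru vs Cedar: Maru preferred on 5+6+1 = 12 ballots; Cedar wins 23–12.
Maru beats no one; loses to Ember, Harvest, Cedar — 0 pairwise wins.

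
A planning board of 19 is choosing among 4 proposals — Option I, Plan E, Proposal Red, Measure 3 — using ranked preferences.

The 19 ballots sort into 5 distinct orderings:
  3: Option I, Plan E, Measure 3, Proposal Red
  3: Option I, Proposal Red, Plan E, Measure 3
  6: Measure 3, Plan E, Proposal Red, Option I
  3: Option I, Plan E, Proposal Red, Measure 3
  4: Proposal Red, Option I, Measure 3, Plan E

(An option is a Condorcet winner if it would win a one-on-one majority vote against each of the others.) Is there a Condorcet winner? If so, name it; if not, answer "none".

Pairwise majorities:
Option I vs Plan E: 13 to 6, Option I.
Option I vs Proposal Red: 3+3+3 = 9 for Option I, 10 for Proposal Red — Proposal Red by 10–9.
Option I vs Measure 3: Option I wins 13–6.
Plan E vs Proposal Red: Plan E preferred on 3+6+3 = 12 ballots; Plan E wins 12–7.
Plan E vs Measure 3: Measure 3, 10–9.
Proposal Red vs Measure 3: Proposal Red preferred on 3+3+4 = 10 ballots; Proposal Red wins 10–9.
Each option drops at least one matchup (Option I loses to Proposal Red; Plan E loses to Option I; Proposal Red loses to Plan E; Measure 3 loses to Option I); the cycle Option I beats Plan E beats Proposal Red beats Option I rules out a Condorcet winner.

none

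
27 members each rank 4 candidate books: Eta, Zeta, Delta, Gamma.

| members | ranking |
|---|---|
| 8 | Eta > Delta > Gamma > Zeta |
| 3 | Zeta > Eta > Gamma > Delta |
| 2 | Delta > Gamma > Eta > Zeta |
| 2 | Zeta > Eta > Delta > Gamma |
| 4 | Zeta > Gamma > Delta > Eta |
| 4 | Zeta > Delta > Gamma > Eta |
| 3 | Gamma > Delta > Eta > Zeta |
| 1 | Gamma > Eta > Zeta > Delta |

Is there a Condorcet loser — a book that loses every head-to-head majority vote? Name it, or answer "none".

Head-to-head results (27 members):
Eta vs Zeta: Eta, 14–13.
Eta vs Delta: Eta is ranked higher on 8+3+2+1 = 14 ballots, Delta on 13. Eta wins 14–13.
Eta vs Gamma: 13 to 14, Gamma.
Zeta vs Delta: 3+2+4+4+1 = 14 for Zeta, 13 for Delta — Zeta by 14–13.
Zeta vs Gamma: Zeta is ranked higher on 3+2+4+4 = 13 ballots, Gamma on 14. Gamma wins 14–13.
Delta–Gamma: Delta 16–11.
Every book wins at least one matchup (Eta beats Zeta; Zeta beats Delta; Delta beats Gamma; Gamma beats Eta), so there is no Condorcet loser.

none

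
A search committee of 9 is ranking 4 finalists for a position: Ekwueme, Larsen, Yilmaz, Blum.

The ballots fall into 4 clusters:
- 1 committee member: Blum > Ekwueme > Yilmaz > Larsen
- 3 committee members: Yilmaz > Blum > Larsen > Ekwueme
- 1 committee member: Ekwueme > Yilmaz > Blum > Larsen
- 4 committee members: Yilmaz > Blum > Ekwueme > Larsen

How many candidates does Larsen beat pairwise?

0

Larsen against each rival (9 committee members):
Larsen vs Ekwueme: Ekwueme wins 6–3.
Larsen vs Yilmaz: Larsen preferred on 0 ballots; Yilmaz wins 9–0.
Larsen–Blum: Blum 9–0.
Larsen beats no one; loses to Ekwueme, Yilmaz, Blum — 0 pairwise wins.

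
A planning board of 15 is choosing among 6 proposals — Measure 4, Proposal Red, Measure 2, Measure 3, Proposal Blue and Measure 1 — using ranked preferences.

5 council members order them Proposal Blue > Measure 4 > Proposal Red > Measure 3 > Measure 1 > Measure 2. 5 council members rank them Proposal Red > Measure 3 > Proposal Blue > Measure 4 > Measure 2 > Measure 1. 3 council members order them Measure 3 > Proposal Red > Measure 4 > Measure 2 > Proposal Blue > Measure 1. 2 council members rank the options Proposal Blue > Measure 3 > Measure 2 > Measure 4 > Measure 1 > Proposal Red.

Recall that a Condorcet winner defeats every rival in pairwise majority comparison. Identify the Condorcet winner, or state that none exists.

Pairwise majorities:
Measure 4 vs Proposal Red: 5+2 = 7 for Measure 4, 8 for Proposal Red — Proposal Red by 8–7.
Measure 4 vs Measure 2: 5+5+3 = 13 for Measure 4, 2 for Measure 2 — Measure 4 by 13–2.
Measure 4 vs Measure 3: Measure 3 wins 10–5.
Measure 4 vs Proposal Blue: Measure 4 is ranked higher on 3 ballots, Proposal Blue on 12. Proposal Blue wins 12–3.
Measure 4 vs Measure 1: 5+5+3+2 = 15 for Measure 4, 0 for Measure 1 — Measure 4 by 15–0.
Proposal Red–Measure 2: Proposal Red 13–2.
Proposal Red vs Measure 3: Proposal Red, 10–5.
Proposal Red vs Proposal Blue: Proposal Red, 8–7.
Proposal Red vs Measure 1: Proposal Red wins 13–2.
Measure 2 vs Measure 3: 0 to 15, Measure 3.
Measure 2–Proposal Blue: Proposal Blue 12–3.
Measure 2 vs Measure 1: Measure 2 wins 10–5.
Measure 3 vs Proposal Blue: Measure 3, 8–7.
Measure 3 vs Measure 1: 5+5+3+2 = 15 for Measure 3, 0 for Measure 1 — Measure 3 by 15–0.
Proposal Blue–Measure 1: Proposal Blue 15–0.
Proposal Red wins every pairwise contest, so Proposal Red is the Condorcet winner.

Proposal Red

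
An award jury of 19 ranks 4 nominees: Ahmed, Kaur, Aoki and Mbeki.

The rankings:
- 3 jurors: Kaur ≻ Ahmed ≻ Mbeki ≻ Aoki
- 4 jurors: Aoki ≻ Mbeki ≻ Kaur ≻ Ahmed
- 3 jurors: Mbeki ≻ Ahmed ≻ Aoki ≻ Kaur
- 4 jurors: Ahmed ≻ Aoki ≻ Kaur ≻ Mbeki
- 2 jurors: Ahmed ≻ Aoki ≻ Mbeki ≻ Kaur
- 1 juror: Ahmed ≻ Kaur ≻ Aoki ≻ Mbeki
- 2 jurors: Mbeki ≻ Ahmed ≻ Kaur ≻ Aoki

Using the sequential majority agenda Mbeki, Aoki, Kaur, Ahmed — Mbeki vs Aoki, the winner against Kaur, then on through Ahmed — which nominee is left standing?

Ahmed

Round 1: Mbeki vs Aoki — 8–11, Aoki advances.
Round 2: Aoki vs Kaur — 13–6, Aoki advances.
Round 3: Aoki vs Ahmed — 4–15, Ahmed advances.
The agenda winner is Ahmed.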